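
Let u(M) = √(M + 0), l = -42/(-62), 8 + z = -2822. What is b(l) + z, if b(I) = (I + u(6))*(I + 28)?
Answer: -2700961/961 + 889*√6/31 ≈ -2740.3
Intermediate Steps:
z = -2830 (z = -8 - 2822 = -2830)
l = 21/31 (l = -42*(-1/62) = 21/31 ≈ 0.67742)
u(M) = √M
b(I) = (28 + I)*(I + √6) (b(I) = (I + √6)*(I + 28) = (I + √6)*(28 + I) = (28 + I)*(I + √6))
b(l) + z = ((21/31)² + 28*(21/31) + 28*√6 + 21*√6/31) - 2830 = (441/961 + 588/31 + 28*√6 + 21*√6/31) - 2830 = (18669/961 + 889*√6/31) - 2830 = -2700961/961 + 889*√6/31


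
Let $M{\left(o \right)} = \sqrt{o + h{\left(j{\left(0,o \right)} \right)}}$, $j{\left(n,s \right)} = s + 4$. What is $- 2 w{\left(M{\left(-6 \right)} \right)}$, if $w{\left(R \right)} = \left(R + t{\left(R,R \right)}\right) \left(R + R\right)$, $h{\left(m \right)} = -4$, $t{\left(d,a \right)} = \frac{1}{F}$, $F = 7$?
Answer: $40 - \frac{4 i \sqrt{10}}{7} \approx 40.0 - 1.807 i$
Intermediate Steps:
$t{\left(d,a \right)} = \frac{1}{7}$
$j{\left(n,s \right)} = 4 + s$
$M{\left(o \right)} = \sqrt{-4 + o}$ ($M{\left(o \right)} = \sqrt{o - 4} = \sqrt{-4 + o}$)
$w{\left(R \right)} = 2 R \left(\frac{1}{7} + R\right)$ ($w{\left(R \right)} = \left(R + \frac{1}{7}\right) \left(R + R\right) = \left(\frac{1}{7} + R\right) 2 R = 2 R \left(\frac{1}{7} + R\right)$)
$- 2 w{\left(M{\left(-6 \right)} \right)} = - 2 \frac{2 \sqrt{-4 - 6} \left(1 + 7 \sqrt{-4 - 6}\right)}{7} = - 2 \frac{2 \sqrt{-10} \left(1 + 7 \sqrt{-10}\right)}{7} = - 2 \frac{2 i \sqrt{10} \left(1 + 7 i \sqrt{10}\right)}{7} = - \frac{4 i \sqrt{10} \left(1 + 7 i \sqrt{10}\right)}{7}$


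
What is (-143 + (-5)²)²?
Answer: 13924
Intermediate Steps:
(-143 + (-5)²)² = (-143 + 25)² = (-118)² = 13924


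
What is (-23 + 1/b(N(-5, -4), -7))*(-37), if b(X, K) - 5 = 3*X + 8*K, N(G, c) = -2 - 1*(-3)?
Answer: 40885/48 ≈ 851.77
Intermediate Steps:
N(G, c) = 1 (N(G, c) = -2 + 3 = 1)
b(X, K) = 5 + 3*X + 8*K (b(X, K) = 5 + (3*X + 8*K) = 5 + 3*X + 8*K)
(-23 + 1/b(N(-5, -4), -7))*(-37) = (-23 + 1/(5 + 3*1 + 8*(-7)))*(-37) = (-23 + 1/(5 + 3 - 56))*(-37) = (-23 + 1/(-48))*(-37) = (-23 - 1/48)*(-37) = -1105/48*(-37) = 40885/48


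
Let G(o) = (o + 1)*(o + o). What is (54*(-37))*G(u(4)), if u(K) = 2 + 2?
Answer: -79920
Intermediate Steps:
u(K) = 4
G(o) = 2*o*(1 + o) (G(o) = (1 + o)*(2*o) = 2*o*(1 + o))
(54*(-37))*G(u(4)) = (54*(-37))*(2*4*(1 + 4)) = -3996*4*5 = -1998*40 = -79920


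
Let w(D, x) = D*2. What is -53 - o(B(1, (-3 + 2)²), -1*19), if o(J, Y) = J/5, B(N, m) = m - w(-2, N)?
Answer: -54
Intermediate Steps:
w(D, x) = 2*D
B(N, m) = 4 + m (B(N, m) = m - 2*(-2) = m - 1*(-4) = m + 4 = 4 + m)
o(J, Y) = J/5 (o(J, Y) = J*(⅕) = J/5)
-53 - o(B(1, (-3 + 2)²), -1*19) = -53 - (4 + (-3 + 2)²)/5 = -53 - (4 + (-1)²)/5 = -53 - (4 + 1)/5 = -53 - 5/5 = -53 - 1*1 = -53 - 1 = -54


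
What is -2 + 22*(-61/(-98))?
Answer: 573/49 ≈ 11.694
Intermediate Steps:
-2 + 22*(-61/(-98)) = -2 + 22*(-61*(-1/98)) = -2 + 22*(61/98) = -2 + 671/49 = 573/49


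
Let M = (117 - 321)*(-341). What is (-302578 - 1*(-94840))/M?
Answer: -34623/11594 ≈ -2.9863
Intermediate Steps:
M = 69564 (M = -204*(-341) = 69564)
(-302578 - 1*(-94840))/M = (-302578 - 1*(-94840))/69564 = (-302578 + 94840)*(1/69564) = -207738*1/69564 = -34623/11594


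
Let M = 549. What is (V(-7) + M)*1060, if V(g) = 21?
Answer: 604200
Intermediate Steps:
(V(-7) + M)*1060 = (21 + 549)*1060 = 570*1060 = 604200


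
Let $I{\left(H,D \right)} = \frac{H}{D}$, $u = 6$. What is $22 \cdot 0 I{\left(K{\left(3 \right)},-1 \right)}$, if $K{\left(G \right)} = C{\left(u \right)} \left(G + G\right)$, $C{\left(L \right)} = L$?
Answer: $0$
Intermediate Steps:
$K{\left(G \right)} = 12 G$ ($K{\left(G \right)} = 6 \left(G + G\right) = 6 \cdot 2 G = 12 G$)
$22 \cdot 0 I{\left(K{\left(3 \right)},-1 \right)} = 22 \cdot 0 \frac{12 \cdot 3}{-1} = 0 \cdot 36 \left(-1\right) = 0 \left(-36\right) = 0$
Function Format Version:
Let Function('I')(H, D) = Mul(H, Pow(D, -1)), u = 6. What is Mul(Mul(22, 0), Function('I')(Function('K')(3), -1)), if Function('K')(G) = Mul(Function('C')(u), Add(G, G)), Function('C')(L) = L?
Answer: 0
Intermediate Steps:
Function('K')(G) = Mul(12, G) (Function('K')(G) = Mul(6, Add(G, G)) = Mul(6, Mul(2, G)) = Mul(12, G))
Mul(Mul(22, 0), Function('I')(Function('K')(3), -1)) = Mul(Mul(22, 0), Mul(Mul(12, 3), Pow(-1, -1))) = Mul(0, Mul(36, -1)) = Mul(0, -36) = 0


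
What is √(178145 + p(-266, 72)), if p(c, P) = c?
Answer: √177879 ≈ 421.76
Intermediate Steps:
√(178145 + p(-266, 72)) = √(178145 - 266) = √177879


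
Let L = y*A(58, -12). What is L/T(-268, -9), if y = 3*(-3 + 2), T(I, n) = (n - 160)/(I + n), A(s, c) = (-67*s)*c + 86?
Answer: -38822658/169 ≈ -2.2972e+5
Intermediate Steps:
A(s, c) = 86 - 67*c*s (A(s, c) = -67*c*s + 86 = 86 - 67*c*s)
T(I, n) = (-160 + n)/(I + n)
y = -3 (y = 3*(-1) = -3)
L = -140154 (L = -3*(86 - 67*(-12)*58) = -3*(86 + 46632) = -3*46718 = -140154)
L/T(-268, -9) = -140154*(-268 - 9)/(-160 - 9) = -140154/(-169/(-277)) = -140154/((-1/277*(-169))) = -140154/169/277 = -140154*277/169 = -38822658/169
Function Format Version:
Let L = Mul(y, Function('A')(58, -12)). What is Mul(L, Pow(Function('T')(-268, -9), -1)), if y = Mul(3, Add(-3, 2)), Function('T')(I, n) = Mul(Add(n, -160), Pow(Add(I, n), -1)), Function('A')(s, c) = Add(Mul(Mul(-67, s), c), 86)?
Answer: Rational(-38822658, 169) ≈ -2.2972e+5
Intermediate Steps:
Function('A')(s, c) = Add(86, Mul(-67, c, s)) (Function('A')(s, c) = Add(Mul(-67, c, s), 86) = Add(86, Mul(-67, c, s)))
Function('T')(I, n) = Mul(Pow(Add(I, n), -1), Add(-160, n)) (Function('T')(I, n) = Mul(Add(-160, n), Pow(Add(I, n), -1)) = Mul(Pow(Add(I, n), -1), Add(-160, n)))
y = -3 (y = Mul(3, -1) = -3)
L = -140154 (L = Mul(-3, Add(86, Mul(-67, -12, 58))) = Mul(-3, Add(86, 46632)) = Mul(-3, 46718) = -140154)
Mul(L, Pow(Function('T')(-268, -9), -1)) = Mul(-140154, Pow(Mul(Pow(Add(-268, -9), -1), Add(-160, -9)), -1)) = Mul(-140154, Pow(Mul(Pow(-277, -1), -169), -1)) = Mul(-140154, Pow(Mul(Rational(-1, 277), -169), -1)) = Mul(-140154, Pow(Rational(169, 277), -1)) = Mul(-140154, Rational(277, 169)) = Rational(-38822658, 169)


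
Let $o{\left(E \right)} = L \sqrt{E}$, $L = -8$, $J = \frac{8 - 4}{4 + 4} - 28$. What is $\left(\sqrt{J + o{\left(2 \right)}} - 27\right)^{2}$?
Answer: $\frac{\left(54 - i \sqrt{2} \sqrt{55 + 16 \sqrt{2}}\right)^{2}}{4} \approx 690.19 - 336.42 i$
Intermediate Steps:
$J = - \frac{55}{2}$ ($J = \frac{4}{8} - 28 = 4 \cdot \frac{1}{8} - 28 = \frac{1}{2} - 28 = - \frac{55}{2} \approx -27.5$)
$o{\left(E \right)} = - 8 \sqrt{E}$
$\left(\sqrt{J + o{\left(2 \right)}} - 27\right)^{2} = \left(\sqrt{- \frac{55}{2} - 8 \sqrt{2}} - 27\right)^{2} = \left(-27 + \sqrt{- \frac{55}{2} - 8 \sqrt{2}}\right)^{2}$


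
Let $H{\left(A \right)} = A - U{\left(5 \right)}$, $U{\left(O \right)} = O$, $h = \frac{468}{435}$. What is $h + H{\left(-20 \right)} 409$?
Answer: $- \frac{1482469}{145} \approx -10224.0$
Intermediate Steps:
$h = \frac{156}{145}$ ($h = 468 \cdot \frac{1}{435} = \frac{156}{145} \approx 1.0759$)
$H{\left(A \right)} = -5 + A$ ($H{\left(A \right)} = A - 5 = -5 + A$)
$h + H{\left(-20 \right)} 409 = \frac{156}{145} + \left(-5 - 20\right) 409 = \frac{156}{145} - 10225 = - \frac{1482469}{145}$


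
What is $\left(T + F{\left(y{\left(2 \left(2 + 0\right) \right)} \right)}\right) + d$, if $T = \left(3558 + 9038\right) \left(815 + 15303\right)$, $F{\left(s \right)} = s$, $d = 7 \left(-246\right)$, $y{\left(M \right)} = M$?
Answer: $203020610$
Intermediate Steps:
$d = -1722$
$T = 203022328$ ($T = 12596 \cdot 16118 = 203022328$)
$\left(T + F{\left(y{\left(2 \left(2 + 0\right) \right)} \right)}\right) + d = \left(203022328 + 2 \left(2 + 0\right)\right) - 1722 = \left(203022328 + 2 \cdot 2\right) - 1722 = \left(203022328 + 4\right) - 1722 = 203022332 - 1722 = 203020610$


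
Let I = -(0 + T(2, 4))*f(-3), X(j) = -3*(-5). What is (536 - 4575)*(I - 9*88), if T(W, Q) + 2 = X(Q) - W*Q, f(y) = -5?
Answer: 3097913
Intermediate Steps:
X(j) = 15
T(W, Q) = 13 - Q*W (T(W, Q) = -2 + (15 - W*Q) = -2 + (15 - Q*W) = 13 - Q*W)
I = 25 (I = -(0 + (13 - 1*4*2))*(-5) = -(0 + (13 - 8))*(-5) = -(0 + 5)*(-5) = -5*(-5) = -1*(-25) = 25)
(536 - 4575)*(I - 9*88) = (536 - 4575)*(25 - 9*88) = -4039*(25 - 792) = -4039*(-767) = 3097913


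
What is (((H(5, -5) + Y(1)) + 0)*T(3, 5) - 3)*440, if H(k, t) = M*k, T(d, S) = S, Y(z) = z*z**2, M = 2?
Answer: 22880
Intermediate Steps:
Y(z) = z**3
H(k, t) = 2*k
(((H(5, -5) + Y(1)) + 0)*T(3, 5) - 3)*440 = (((2*5 + 1**3) + 0)*5 - 3)*440 = (((10 + 1) + 0)*5 - 3)*440 = ((11 + 0)*5 - 3)*440 = (11*5 - 3)*440 = (55 - 3)*440 = 52*440 = 22880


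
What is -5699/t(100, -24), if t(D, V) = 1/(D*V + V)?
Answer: 13814376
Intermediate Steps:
t(D, V) = 1/(V + D*V)
-5699/t(100, -24) = -5699/(1/((-24)*(1 + 100))) = -5699/((-1/24/101)) = -5699/((-1/24*1/101)) = -5699/(-1/2424) = -5699*(-2424) = 13814376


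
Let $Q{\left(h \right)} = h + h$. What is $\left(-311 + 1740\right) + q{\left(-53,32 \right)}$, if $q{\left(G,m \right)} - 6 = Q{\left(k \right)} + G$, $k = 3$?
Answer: $1388$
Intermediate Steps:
$Q{\left(h \right)} = 2 h$
$q{\left(G,m \right)} = 12 + G$ ($q{\left(G,m \right)} = 6 + \left(2 \cdot 3 + G\right) = 6 + \left(6 + G\right) = 12 + G$)
$\left(-311 + 1740\right) + q{\left(-53,32 \right)} = \left(-311 + 1740\right) + \left(12 - 53\right) = 1429 - 41 = 1388$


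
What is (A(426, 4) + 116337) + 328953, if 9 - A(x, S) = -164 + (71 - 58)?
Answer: 445450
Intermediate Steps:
A(x, S) = 160 (A(x, S) = 9 - (-164 + (71 - 58)) = 9 - (-164 + 13) = 9 - 1*(-151) = 9 + 151 = 160)
(A(426, 4) + 116337) + 328953 = (160 + 116337) + 328953 = 116497 + 328953 = 445450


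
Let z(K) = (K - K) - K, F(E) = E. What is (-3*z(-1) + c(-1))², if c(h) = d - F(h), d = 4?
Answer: 4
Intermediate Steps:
z(K) = -K (z(K) = 0 - K = -K)
c(h) = 4 - h
(-3*z(-1) + c(-1))² = (-(-3)*(-1) + (4 - 1*(-1)))² = (-3*1 + (4 + 1))² = (-3 + 5)² = 2² = 4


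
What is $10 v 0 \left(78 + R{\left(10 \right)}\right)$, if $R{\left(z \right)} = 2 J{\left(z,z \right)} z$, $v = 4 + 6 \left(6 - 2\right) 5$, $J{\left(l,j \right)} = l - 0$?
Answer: $0$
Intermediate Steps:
$J{\left(l,j \right)} = l$ ($J{\left(l,j \right)} = l + 0 = l$)
$v = 124$ ($v = 4 + 6 \cdot 4 \cdot 5 = 4 + 24 \cdot 5 = 4 + 120 = 124$)
$R{\left(z \right)} = 2 z^{2}$ ($R{\left(z \right)} = 2 z z = 2 z^{2}$)
$10 v 0 \left(78 + R{\left(10 \right)}\right) = 10 \cdot 124 \cdot 0 \left(78 + 2 \cdot 10^{2}\right) = 10 \cdot 0 \left(78 + 2 \cdot 100\right) = 0 \left(78 + 200\right) = 0 \cdot 278 = 0$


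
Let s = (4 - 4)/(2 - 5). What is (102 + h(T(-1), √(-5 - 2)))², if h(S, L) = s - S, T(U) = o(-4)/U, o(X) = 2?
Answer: 10816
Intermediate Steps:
T(U) = 2/U
s = 0 (s = 0/(-3) = 0*(-⅓) = 0)
h(S, L) = -S (h(S, L) = 0 - S = -S)
(102 + h(T(-1), √(-5 - 2)))² = (102 - 2/(-1))² = (102 - 2*(-1))² = (102 - 1*(-2))² = (102 + 2)² = 104² = 10816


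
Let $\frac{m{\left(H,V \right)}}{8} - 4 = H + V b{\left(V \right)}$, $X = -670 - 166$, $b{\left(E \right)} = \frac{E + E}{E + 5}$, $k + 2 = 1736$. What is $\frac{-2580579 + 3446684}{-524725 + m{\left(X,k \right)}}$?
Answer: $- \frac{1506156595}{875963463} \approx -1.7194$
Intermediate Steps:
$k = 1734$ ($k = -2 + 1736 = 1734$)
$b{\left(E \right)} = \frac{2 E}{5 + E}$
$X = -836$ ($X = -670 - 166 = -836$)
$m{\left(H,V \right)} = 32 + 8 H + \frac{16 V^{2}}{5 + V}$ ($m{\left(H,V \right)} = 32 + 8 \left(H + V \frac{2 V}{5 + V}\right) = 32 + 8 \left(H + \frac{2 V^{2}}{5 + V}\right) = 32 + \left(8 H + \frac{16 V^{2}}{5 + V}\right) = 32 + 8 H + \frac{16 V^{2}}{5 + V}$)
$\frac{-2580579 + 3446684}{-524725 + m{\left(X,k \right)}} = \frac{-2580579 + 3446684}{-524725 + \frac{8 \left(2 \cdot 1734^{2} + \left(4 - 836\right) \left(5 + 1734\right)\right)}{5 + 1734}} = \frac{866105}{-524725 + \frac{8 \left(2 \cdot 3006756 - 1446848\right)}{1739}} = \frac{866105}{-524725 + 8 \cdot \frac{1}{1739} \left(6013512 - 1446848\right)} = \frac{866105}{-524725 + 8 \cdot \frac{1}{1739} \cdot 4566664} = \frac{866105}{-524725 + \frac{36533312}{1739}} = \frac{866105}{- \frac{875963463}{1739}} = 866105 \left(- \frac{1739}{875963463}\right) = - \frac{1506156595}{875963463}$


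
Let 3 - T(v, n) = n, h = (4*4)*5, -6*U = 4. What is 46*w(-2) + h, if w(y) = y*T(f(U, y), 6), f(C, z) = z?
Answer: 356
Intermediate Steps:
U = -⅔ (U = -⅙*4 = -⅔ ≈ -0.66667)
h = 80 (h = 16*5 = 80)
T(v, n) = 3 - n
w(y) = -3*y (w(y) = y*(3 - 1*6) = y*(3 - 6) = y*(-3) = -3*y)
46*w(-2) + h = 46*(-3*(-2)) + 80 = 46*6 + 80 = 276 + 80 = 356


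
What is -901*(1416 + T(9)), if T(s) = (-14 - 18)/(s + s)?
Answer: -11467928/9 ≈ -1.2742e+6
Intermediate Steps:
T(s) = -16/s (T(s) = -32*1/(2*s) = -16/s)
-901*(1416 + T(9)) = -901*(1416 - 16/9) = -901*12728/9 = -11467928/9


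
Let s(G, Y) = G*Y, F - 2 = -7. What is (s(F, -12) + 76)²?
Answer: 18496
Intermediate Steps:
F = -5 (F = 2 - 7 = -5)
(s(F, -12) + 76)² = (-5*(-12) + 76)² = (60 + 76)² = 136² = 18496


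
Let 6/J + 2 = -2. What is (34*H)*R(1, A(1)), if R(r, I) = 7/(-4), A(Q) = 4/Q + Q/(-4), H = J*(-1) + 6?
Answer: -1785/4 ≈ -446.25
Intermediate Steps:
J = -3/2 (J = 6/(-2 - 2) = 6/(-4) = 6*(-¼) = -3/2 ≈ -1.5000)
H = 15/2 (H = -3/2*(-1) + 6 = 3/2 + 6 = 15/2 ≈ 7.5000)
A(Q) = 4/Q - Q/4 (A(Q) = 4/Q + Q*(-¼) = 4/Q - Q/4)
R(r, I) = -7/4 (R(r, I) = 7*(-¼) = -7/4)
(34*H)*R(1, A(1)) = (34*(15/2))*(-7/4) = 255*(-7/4) = -1785/4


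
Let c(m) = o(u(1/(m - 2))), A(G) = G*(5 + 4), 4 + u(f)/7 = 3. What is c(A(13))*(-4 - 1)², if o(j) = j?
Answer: -175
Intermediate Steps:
u(f) = -7 (u(f) = -28 + 7*3 = -28 + 21 = -7)
A(G) = 9*G (A(G) = G*9 = 9*G)
c(m) = -7
c(A(13))*(-4 - 1)² = -7*(-4 - 1)² = -7*(-5)² = -7*25 = -175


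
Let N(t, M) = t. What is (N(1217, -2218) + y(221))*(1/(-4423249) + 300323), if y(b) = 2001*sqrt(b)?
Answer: 1616666949271442/4423249 + 2658135222261426*sqrt(221)/4423249 ≈ 9.2992e+9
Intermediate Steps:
(N(1217, -2218) + y(221))*(1/(-4423249) + 300323) = (1217 + 2001*sqrt(221))*(1/(-4423249) + 300323) = (1217 + 2001*sqrt(221))*(-1/4423249 + 300323) = (1217 + 2001*sqrt(221))*(1328403409426/4423249) = 1616666949271442/4423249 + 2658135222261426*sqrt(221)/4423249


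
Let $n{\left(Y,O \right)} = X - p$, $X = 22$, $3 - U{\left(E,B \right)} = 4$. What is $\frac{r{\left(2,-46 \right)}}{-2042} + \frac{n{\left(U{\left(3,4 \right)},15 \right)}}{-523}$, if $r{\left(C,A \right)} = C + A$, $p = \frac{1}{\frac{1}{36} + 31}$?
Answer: $- \frac{12201096}{596459011} \approx -0.020456$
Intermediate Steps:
$U{\left(E,B \right)} = -1$ ($U{\left(E,B \right)} = 3 - 4 = -1$)
$p = \frac{36}{1117}$ ($p = \frac{1}{\frac{1}{36} + 31} = \frac{1}{\frac{1117}{36}} = \frac{36}{1117} \approx 0.032229$)
$r{\left(C,A \right)} = A + C$
$n{\left(Y,O \right)} = \frac{24538}{1117}$ ($n{\left(Y,O \right)} = 22 - \frac{36}{1117} = \frac{24538}{1117}$)
$\frac{r{\left(2,-46 \right)}}{-2042} + \frac{n{\left(U{\left(3,4 \right)},15 \right)}}{-523} = \frac{-46 + 2}{-2042} + \frac{24538}{1117 \left(-523\right)} = \left(-44\right) \left(- \frac{1}{2042}\right) + \frac{24538}{1117} \left(- \frac{1}{523}\right) = \frac{22}{1021} - \frac{24538}{584191} = - \frac{12201096}{596459011}$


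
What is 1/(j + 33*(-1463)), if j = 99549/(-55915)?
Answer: -55915/2699619834 ≈ -2.0712e-5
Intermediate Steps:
j = -99549/55915 (j = 99549*(-1/55915) = -99549/55915 ≈ -1.7804)
1/(j + 33*(-1463)) = 1/(-99549/55915 + 33*(-1463)) = 1/(-99549/55915 - 48279) = 1/(-2699619834/55915) = -55915/2699619834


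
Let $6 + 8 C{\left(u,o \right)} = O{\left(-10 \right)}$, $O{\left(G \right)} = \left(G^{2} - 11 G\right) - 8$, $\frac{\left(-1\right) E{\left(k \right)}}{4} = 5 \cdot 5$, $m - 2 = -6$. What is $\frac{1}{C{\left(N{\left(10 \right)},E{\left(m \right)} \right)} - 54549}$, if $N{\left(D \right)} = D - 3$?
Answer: $- \frac{2}{109049} \approx -1.834 \cdot 10^{-5}$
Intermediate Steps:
$m = -4$ ($m = 2 - 6 = -4$)
$E{\left(k \right)} = -100$ ($E{\left(k \right)} = - 4 \cdot 5 \cdot 5 = \left(-4\right) 25 = -100$)
$N{\left(D \right)} = -3 + D$ ($N{\left(D \right)} = D - 3 = -3 + D$)
$O{\left(G \right)} = -8 + G^{2} - 11 G$
$C{\left(u,o \right)} = \frac{49}{2}$ ($C{\left(u,o \right)} = - \frac{3}{4} + \frac{-8 + \left(-10\right)^{2} - -110}{8} = - \frac{3}{4} + \frac{-8 + 100 + 110}{8} = - \frac{3}{4} + \frac{1}{8} \cdot 202 = - \frac{3}{4} + \frac{101}{4} = \frac{49}{2}$)
$\frac{1}{C{\left(N{\left(10 \right)},E{\left(m \right)} \right)} - 54549} = \frac{1}{\frac{49}{2} - 54549} = \frac{1}{- \frac{109049}{2}} = - \frac{2}{109049}$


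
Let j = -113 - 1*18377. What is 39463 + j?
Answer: 20973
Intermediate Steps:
j = -18490 (j = -113 - 18377 = -18490)
39463 + j = 39463 - 18490 = 20973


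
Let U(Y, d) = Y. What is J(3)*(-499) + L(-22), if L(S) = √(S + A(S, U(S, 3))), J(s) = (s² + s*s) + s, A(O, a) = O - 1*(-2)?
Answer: -10479 + I*√42 ≈ -10479.0 + 6.4807*I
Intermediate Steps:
A(O, a) = 2 + O (A(O, a) = O + 2 = 2 + O)
J(s) = s + 2*s² (J(s) = (s² + s²) + s = 2*s² + s = s + 2*s²)
L(S) = √(2 + 2*S) (L(S) = √(S + (2 + S)) = √(2 + 2*S))
J(3)*(-499) + L(-22) = (3*(1 + 2*3))*(-499) + √(2 + 2*(-22)) = (3*(1 + 6))*(-499) + √(2 - 44) = (3*7)*(-499) + √(-42) = 21*(-499) + I*√42 = -10479 + I*√42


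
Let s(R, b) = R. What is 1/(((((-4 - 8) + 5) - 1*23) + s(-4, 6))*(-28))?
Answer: 1/952 ≈ 0.0010504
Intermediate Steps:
1/(((((-4 - 8) + 5) - 1*23) + s(-4, 6))*(-28)) = 1/(((((-4 - 8) + 5) - 1*23) - 4)*(-28)) = 1/((((-12 + 5) - 23) - 4)*(-28)) = 1/(((-7 - 23) - 4)*(-28)) = 1/((-30 - 4)*(-28)) = 1/(-34*(-28)) = 1/952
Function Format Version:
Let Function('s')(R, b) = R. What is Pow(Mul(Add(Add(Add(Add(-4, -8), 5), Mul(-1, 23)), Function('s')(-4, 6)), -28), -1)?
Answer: Rational(1, 952) ≈ 0.0010504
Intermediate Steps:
Pow(Mul(Add(Add(Add(Add(-4, -8), 5), Mul(-1, 23)), Function('s')(-4, 6)), -28), -1) = Pow(Mul(Add(Add(Add(Add(-4, -8), 5), Mul(-1, 23)), -4), -28), -1) = Pow(Mul(Add(Add(Add(-12, 5), -23), -4), -28), -1) = Pow(Mul(Add(Add(-7, -23), -4), -28), -1) = Pow(Mul(Add(-30, -4), -28), -1) = Pow(Mul(-34, -28), -1) = Pow(952, -1) = Rational(1, 952)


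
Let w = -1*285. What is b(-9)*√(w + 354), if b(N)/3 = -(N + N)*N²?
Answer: 4374*√69 ≈ 36333.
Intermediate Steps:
w = -285
b(N) = -6*N³ (b(N) = 3*(-(N + N)*N²) = 3*(-2*N*N²) = 3*(-2*N³) = -6*N³)
b(-9)*√(w + 354) = (-6*(-9)³)*√(-285 + 354) = (-6*(-729))*√69 = 4374*√69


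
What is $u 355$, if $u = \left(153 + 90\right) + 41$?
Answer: $100820$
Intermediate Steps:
$u = 284$ ($u = 243 + 41 = 284$)
$u 355 = 284 \cdot 355 = 100820$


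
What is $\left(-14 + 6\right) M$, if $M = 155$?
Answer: $-1240$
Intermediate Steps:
$\left(-14 + 6\right) M = \left(-14 + 6\right) 155 = \left(-8\right) 155 = -1240$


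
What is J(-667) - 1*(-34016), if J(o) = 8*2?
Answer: 34032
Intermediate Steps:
J(o) = 16
J(-667) - 1*(-34016) = 16 - 1*(-34016) = 16 + 34016 = 34032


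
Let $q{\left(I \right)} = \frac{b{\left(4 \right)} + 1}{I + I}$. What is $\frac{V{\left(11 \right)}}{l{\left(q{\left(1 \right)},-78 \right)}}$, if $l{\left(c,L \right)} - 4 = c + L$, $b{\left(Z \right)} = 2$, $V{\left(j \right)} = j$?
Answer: $- \frac{22}{145} \approx -0.15172$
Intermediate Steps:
$q{\left(I \right)} = \frac{3}{2 I}$ ($q{\left(I \right)} = \frac{2 + 1}{I + I} = \frac{3}{2 I}$)
$l{\left(c,L \right)} = 4 + L + c$ ($l{\left(c,L \right)} = 4 + \left(c + L\right) = 4 + \left(L + c\right) = 4 + L + c$)
$\frac{V{\left(11 \right)}}{l{\left(q{\left(1 \right)},-78 \right)}} = \frac{11}{4 - 78 + \frac{3}{2 \cdot 1}} = \frac{11}{4 - 78 + \frac{3}{2} \cdot 1} = \frac{11}{4 - 78 + \frac{3}{2}} = \frac{11}{- \frac{145}{2}} = 11 \left(- \frac{2}{145}\right) = - \frac{22}{145}$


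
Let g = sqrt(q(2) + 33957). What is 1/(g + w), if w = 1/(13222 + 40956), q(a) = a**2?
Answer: -54178/99684218284323 + 2935255684*sqrt(33961)/99684218284323 ≈ 0.0054264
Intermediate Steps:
g = sqrt(33961) (g = sqrt(2**2 + 33957) = sqrt(4 + 33957) = sqrt(33961) ≈ 184.29)
w = 1/54178 ≈ 1.8458e-5
1/(g + w) = 1/(sqrt(33961) + 1/54178) = 1/(1/54178 + sqrt(33961))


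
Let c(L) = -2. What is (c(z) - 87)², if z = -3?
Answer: 7921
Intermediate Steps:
(c(z) - 87)² = (-2 - 87)² = (-89)² = 7921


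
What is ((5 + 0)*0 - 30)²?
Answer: 900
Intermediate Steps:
((5 + 0)*0 - 30)² = (5*0 - 30)² = (0 - 30)² = (-30)² = 900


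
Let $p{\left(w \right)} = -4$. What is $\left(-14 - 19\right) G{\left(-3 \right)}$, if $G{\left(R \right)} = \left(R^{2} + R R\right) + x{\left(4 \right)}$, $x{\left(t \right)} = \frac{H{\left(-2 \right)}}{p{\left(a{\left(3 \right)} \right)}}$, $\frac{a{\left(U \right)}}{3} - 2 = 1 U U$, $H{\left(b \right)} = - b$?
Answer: $- \frac{1155}{2} \approx -577.5$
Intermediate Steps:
$a{\left(U \right)} = 6 + 3 U^{2}$ ($a{\left(U \right)} = 6 + 3 \cdot 1 U U = 6 + 3 U U = 6 + 3 U^{2}$)
$x{\left(t \right)} = - \frac{1}{2}$ ($x{\left(t \right)} = \frac{\left(-1\right) \left(-2\right)}{-4} = 2 \left(- \frac{1}{4}\right) = - \frac{1}{2}$)
$G{\left(R \right)} = - \frac{1}{2} + 2 R^{2}$ ($G{\left(R \right)} = \left(R^{2} + R R\right) - \frac{1}{2} = \left(R^{2} + R^{2}\right) - \frac{1}{2} = 2 R^{2} - \frac{1}{2} = - \frac{1}{2} + 2 R^{2}$)
$\left(-14 - 19\right) G{\left(-3 \right)} = \left(-14 - 19\right) \left(- \frac{1}{2} + 2 \left(-3\right)^{2}\right) = - 33 \left(- \frac{1}{2} + 2 \cdot 9\right) = - 33 \left(- \frac{1}{2} + 18\right) = \left(-33\right) \frac{35}{2} = - \frac{1155}{2}$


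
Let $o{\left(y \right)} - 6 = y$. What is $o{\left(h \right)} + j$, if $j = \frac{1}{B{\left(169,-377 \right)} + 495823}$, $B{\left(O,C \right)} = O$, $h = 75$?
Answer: $\frac{40175353}{495992} \approx 81.0$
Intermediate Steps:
$o{\left(y \right)} = 6 + y$
$j = \frac{1}{495992}$ ($j = \frac{1}{169 + 495823} = \frac{1}{495992} \approx 2.0162 \cdot 10^{-6}$)
$o{\left(h \right)} + j = \left(6 + 75\right) + \frac{1}{495992} = 81 + \frac{1}{495992} = \frac{40175353}{495992}$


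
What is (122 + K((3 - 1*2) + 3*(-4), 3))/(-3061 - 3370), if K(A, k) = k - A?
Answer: -136/6431 ≈ -0.021148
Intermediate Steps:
(122 + K((3 - 1*2) + 3*(-4), 3))/(-3061 - 3370) = (122 + (3 - ((3 - 1*2) + 3*(-4))))/(-3061 - 3370) = (122 + (3 - ((3 - 2) - 12)))/(-6431) = (122 + (3 - (1 - 12)))*(-1/6431) = (122 + (3 - 1*(-11)))*(-1/6431) = (122 + (3 + 11))*(-1/6431) = (122 + 14)*(-1/6431) = 136*(-1/6431) = -136/6431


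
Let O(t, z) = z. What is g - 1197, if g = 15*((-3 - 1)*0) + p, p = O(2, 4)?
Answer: -1193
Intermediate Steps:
p = 4
g = 4 (g = 15*((-3 - 1)*0) + 4 = 15*(-4*0) + 4 = 15*0 + 4 = 0 + 4 = 4)
g - 1197 = 4 - 1197 = -1193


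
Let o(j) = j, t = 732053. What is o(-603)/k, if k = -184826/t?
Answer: 441427959/184826 ≈ 2388.3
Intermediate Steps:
k = -184826/732053 ≈ -0.25248
o(-603)/k = -603/(-184826/732053) = -603*(-732053/184826) = 441427959/184826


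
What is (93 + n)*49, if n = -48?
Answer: 2205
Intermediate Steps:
(93 + n)*49 = (93 - 48)*49 = 45*49 = 2205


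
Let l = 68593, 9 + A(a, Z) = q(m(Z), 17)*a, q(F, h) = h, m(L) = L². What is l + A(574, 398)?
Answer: 78342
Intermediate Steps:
A(a, Z) = -9 + 17*a
l + A(574, 398) = 68593 + (-9 + 17*574) = 68593 + (-9 + 9758) = 68593 + 9749 = 78342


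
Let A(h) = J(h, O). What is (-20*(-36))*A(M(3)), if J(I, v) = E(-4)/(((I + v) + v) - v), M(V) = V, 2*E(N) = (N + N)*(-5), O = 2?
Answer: 2880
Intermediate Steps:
E(N) = -5*N (E(N) = ((N + N)*(-5))/2 = ((2*N)*(-5))/2 = (-10*N)/2 = -5*N)
J(I, v) = 20/(I + v) (J(I, v) = (-5*(-4))/(((I + v) + v) - v) = 20/((I + 2*v) - v) = 20/(I + v))
A(h) = 20/(2 + h) (A(h) = 20/(h + 2) = 20/(2 + h))
(-20*(-36))*A(M(3)) = (-20*(-36))*(20/(2 + 3)) = 720*(20/5) = 720*(20*(⅕)) = 720*4 = 2880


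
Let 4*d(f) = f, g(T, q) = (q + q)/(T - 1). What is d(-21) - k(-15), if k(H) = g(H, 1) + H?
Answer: 79/8 ≈ 9.8750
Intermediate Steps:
g(T, q) = 2*q/(-1 + T) (g(T, q) = (2*q)/(-1 + T) = 2*q/(-1 + T))
d(f) = f/4
k(H) = H + 2/(-1 + H) (k(H) = 2*1/(-1 + H) + H = 2/(-1 + H) + H = H + 2/(-1 + H))
d(-21) - k(-15) = (¼)*(-21) - (2 - 15*(-1 - 15))/(-1 - 15) = -21/4 - (2 - 15*(-16))/(-16) = -21/4 - (-1)*(2 + 240)/16 = -21/4 - (-1)*242/16 = -21/4 - 1*(-121/8) = -21/4 + 121/8 = 79/8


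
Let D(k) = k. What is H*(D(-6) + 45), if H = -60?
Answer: -2340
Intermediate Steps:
H*(D(-6) + 45) = -60*(-6 + 45) = -60*39 = -2340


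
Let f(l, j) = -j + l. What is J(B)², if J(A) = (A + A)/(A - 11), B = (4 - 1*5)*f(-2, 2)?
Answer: 64/49 ≈ 1.3061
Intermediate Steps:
f(l, j) = l - j
B = 4 (B = (4 - 1*5)*(-2 - 1*2) = (4 - 5)*(-2 - 2) = -1*(-4) = 4)
J(A) = 2*A/(-11 + A) (J(A) = (2*A)/(-11 + A) = 2*A/(-11 + A))
J(B)² = (2*4/(-11 + 4))² = (2*4/(-7))² = (2*4*(-⅐))² = (-8/7)² = 64/49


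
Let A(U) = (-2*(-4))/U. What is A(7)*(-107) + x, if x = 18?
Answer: -730/7 ≈ -104.29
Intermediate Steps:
A(U) = 8/U
A(7)*(-107) + x = (8/7)*(-107) + 18 = -856/7 + 18 = -730/7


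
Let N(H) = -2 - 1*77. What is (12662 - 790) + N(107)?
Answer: 11793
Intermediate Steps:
N(H) = -79 (N(H) = -2 - 77 = -79)
(12662 - 790) + N(107) = (12662 - 790) - 79 = 11872 - 79 = 11793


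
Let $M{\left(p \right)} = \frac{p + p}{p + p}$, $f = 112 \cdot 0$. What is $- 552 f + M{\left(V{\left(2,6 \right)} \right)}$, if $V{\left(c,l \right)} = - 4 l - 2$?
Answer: $1$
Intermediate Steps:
$V{\left(c,l \right)} = -2 - 4 l$ ($V{\left(c,l \right)} = - 4 l - 2 = -2 - 4 l$)
$f = 0$
$M{\left(p \right)} = 1$ ($M{\left(p \right)} = \frac{2 p}{2 p} = 2 p \frac{1}{2 p} = 1$)
$- 552 f + M{\left(V{\left(2,6 \right)} \right)} = \left(-552\right) 0 + 1 = 0 + 1 = 1$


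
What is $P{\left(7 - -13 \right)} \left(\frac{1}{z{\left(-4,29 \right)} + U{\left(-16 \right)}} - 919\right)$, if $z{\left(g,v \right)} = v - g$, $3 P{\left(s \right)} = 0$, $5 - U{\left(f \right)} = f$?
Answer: $0$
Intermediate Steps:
$U{\left(f \right)} = 5 - f$
$P{\left(s \right)} = 0$ ($P{\left(s \right)} = \frac{1}{3} \cdot 0 = 0$)
$P{\left(7 - -13 \right)} \left(\frac{1}{z{\left(-4,29 \right)} + U{\left(-16 \right)}} - 919\right) = 0 \left(\frac{1}{\left(29 - -4\right) + \left(5 - -16\right)} - 919\right) = 0 \left(\frac{1}{\left(29 + 4\right) + \left(5 + 16\right)} - 919\right) = 0 \left(\frac{1}{33 + 21} - 919\right) = 0 \left(\frac{1}{54} - 919\right) = 0 \left(- \frac{49625}{54}\right) = 0$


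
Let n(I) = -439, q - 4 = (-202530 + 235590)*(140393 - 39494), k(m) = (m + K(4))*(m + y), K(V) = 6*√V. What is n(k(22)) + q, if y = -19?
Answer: 3335720505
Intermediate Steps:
k(m) = (-19 + m)*(12 + m) (k(m) = (m + 6*√4)*(m - 19) = (m + 6*2)*(-19 + m) = (m + 12)*(-19 + m) = (12 + m)*(-19 + m) = (-19 + m)*(12 + m))
q = 3335720944 (q = 4 + (-202530 + 235590)*(140393 - 39494) = 4 + 33060*100899 = 4 + 3335720940 = 3335720944)
n(k(22)) + q = -439 + 3335720944 = 3335720505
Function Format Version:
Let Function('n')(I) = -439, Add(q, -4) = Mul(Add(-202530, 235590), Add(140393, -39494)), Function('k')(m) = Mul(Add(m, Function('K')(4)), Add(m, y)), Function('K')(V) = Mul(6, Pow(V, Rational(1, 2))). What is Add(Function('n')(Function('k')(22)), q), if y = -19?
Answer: 3335720505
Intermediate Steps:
Function('k')(m) = Mul(Add(-19, m), Add(12, m)) (Function('k')(m) = Mul(Add(m, Mul(6, Pow(4, Rational(1, 2)))), Add(m, -19)) = Mul(Add(m, Mul(6, 2)), Add(-19, m)) = Mul(Add(m, 12), Add(-19, m)) = Mul(Add(12, m), Add(-19, m)) = Mul(Add(-19, m), Add(12, m)))
q = 3335720944 (q = Add(4, Mul(Add(-202530, 235590), Add(140393, -39494))) = Add(4, Mul(33060, 100899)) = Add(4, 3335720940) = 3335720944)
Add(Function('n')(Function('k')(22)), q) = Add(-439, 3335720944) = 3335720505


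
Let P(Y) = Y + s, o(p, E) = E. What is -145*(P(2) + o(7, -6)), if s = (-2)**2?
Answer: 0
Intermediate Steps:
s = 4
P(Y) = 4 + Y (P(Y) = Y + 4 = 4 + Y)
-145*(P(2) + o(7, -6)) = -145*((4 + 2) - 6) = -145*(6 - 6) = -145*0 = 0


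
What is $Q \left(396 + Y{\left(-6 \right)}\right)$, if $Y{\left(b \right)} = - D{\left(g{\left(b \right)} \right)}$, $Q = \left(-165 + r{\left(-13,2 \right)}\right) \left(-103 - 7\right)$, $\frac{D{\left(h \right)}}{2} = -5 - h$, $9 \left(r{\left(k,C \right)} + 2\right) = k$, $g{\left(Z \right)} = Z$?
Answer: $\frac{65703440}{9} \approx 7.3004 \cdot 10^{6}$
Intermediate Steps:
$r{\left(k,C \right)} = -2 + \frac{k}{9}$
$D{\left(h \right)} = -10 - 2 h$ ($D{\left(h \right)} = 2 \left(-5 - h\right) = -10 - 2 h$)
$Q = \frac{166760}{9}$ ($Q = \left(-165 + \left(-2 + \frac{1}{9} \left(-13\right)\right)\right) \left(-103 - 7\right) = \left(-165 - \frac{31}{9}\right) \left(-110\right) = \left(- \frac{1516}{9}\right) \left(-110\right) = \frac{166760}{9} \approx 18529.0$)
$Y{\left(b \right)} = 10 + 2 b$ ($Y{\left(b \right)} = - (-10 - 2 b) = 10 + 2 b$)
$Q \left(396 + Y{\left(-6 \right)}\right) = \frac{166760 \left(396 + \left(10 + 2 \left(-6\right)\right)\right)}{9} = \frac{166760 \left(396 + \left(10 - 12\right)\right)}{9} = \frac{166760 \left(396 - 2\right)}{9} = \frac{166760}{9} \cdot 394 = \frac{65703440}{9}$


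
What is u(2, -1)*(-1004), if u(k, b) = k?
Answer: -2008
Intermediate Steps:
u(2, -1)*(-1004) = 2*(-1004) = -2008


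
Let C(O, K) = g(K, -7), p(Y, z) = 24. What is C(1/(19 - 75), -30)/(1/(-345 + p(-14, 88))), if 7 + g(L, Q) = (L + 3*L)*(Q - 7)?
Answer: -537033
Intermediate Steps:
g(L, Q) = -7 + 4*L*(-7 + Q) (g(L, Q) = -7 + (L + 3*L)*(Q - 7) = -7 + (4*L)*(-7 + Q) = -7 + 4*L*(-7 + Q))
C(O, K) = -7 - 56*K (C(O, K) = -7 - 28*K + 4*K*(-7) = -7 - 28*K - 28*K = -7 - 56*K)
C(1/(19 - 75), -30)/(1/(-345 + p(-14, 88))) = (-7 - 56*(-30))/(1/(-345 + 24)) = (-7 + 1680)/(1/(-321)) = 1673/(-1/321) = 1673*(-321) = -537033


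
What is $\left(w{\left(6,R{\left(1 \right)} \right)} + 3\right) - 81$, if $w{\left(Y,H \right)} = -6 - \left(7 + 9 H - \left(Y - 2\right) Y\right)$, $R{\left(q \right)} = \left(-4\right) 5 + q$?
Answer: $104$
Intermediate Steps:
$R{\left(q \right)} = -20 + q$
$w{\left(Y,H \right)} = -13 - 9 H + Y \left(-2 + Y\right)$ ($w{\left(Y,H \right)} = -6 - \left(7 + 9 H - \left(-2 + Y\right) Y\right) = -6 - \left(7 + 9 H - Y \left(-2 + Y\right)\right) = -13 - 9 H + Y \left(-2 + Y\right)$)
$\left(w{\left(6,R{\left(1 \right)} \right)} + 3\right) - 81 = \left(\left(-13 + 6^{2} - 9 \left(-20 + 1\right) - 12\right) + 3\right) - 81 = \left(\left(-13 + 36 - -171 - 12\right) + 3\right) - 81 = \left(\left(-13 + 36 + 171 - 12\right) + 3\right) - 81 = \left(182 + 3\right) - 81 = 185 - 81 = 104$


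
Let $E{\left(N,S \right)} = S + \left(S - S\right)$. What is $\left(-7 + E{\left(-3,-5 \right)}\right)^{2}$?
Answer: $144$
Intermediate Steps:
$E{\left(N,S \right)} = S$ ($E{\left(N,S \right)} = S + 0 = S$)
$\left(-7 + E{\left(-3,-5 \right)}\right)^{2} = \left(-7 - 5\right)^{2} = \left(-12\right)^{2} = 144$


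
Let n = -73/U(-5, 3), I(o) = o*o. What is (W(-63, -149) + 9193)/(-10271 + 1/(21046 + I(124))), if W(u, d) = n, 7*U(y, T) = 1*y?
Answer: -564249624/623483935 ≈ -0.90499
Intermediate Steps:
I(o) = o**2
U(y, T) = y/7 (U(y, T) = (1*y)/7 = y/7)
n = 511/5 (n = -73/((1/7)*(-5)) = -73/(-5/7) = -73*(-7/5) = 511/5 ≈ 102.20)
W(u, d) = 511/5
(W(-63, -149) + 9193)/(-10271 + 1/(21046 + I(124))) = (511/5 + 9193)/(-10271 + 1/(21046 + 124**2)) = 46476/(5*(-10271 + 1/(21046 + 15376))) = 46476/(5*(-10271 + 1/36422)) = 46476/(5*(-374090361/36422)) = (46476/5)*(-36422/374090361) = -564249624/623483935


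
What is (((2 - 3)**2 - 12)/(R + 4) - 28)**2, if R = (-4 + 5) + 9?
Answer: 162409/196 ≈ 828.62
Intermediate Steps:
R = 10 (R = 1 + 9 = 10)
(((2 - 3)**2 - 12)/(R + 4) - 28)**2 = (((2 - 3)**2 - 12)/(10 + 4) - 28)**2 = (((-1)**2 - 12)/14 - 28)**2 = ((1 - 12)*(1/14) - 28)**2 = (-11*1/14 - 28)**2 = (-11/14 - 28)**2 = (-403/14)**2 = 162409/196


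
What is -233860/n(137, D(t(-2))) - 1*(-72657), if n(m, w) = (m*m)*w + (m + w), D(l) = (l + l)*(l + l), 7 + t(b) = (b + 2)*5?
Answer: 267309010589/3679057 ≈ 72657.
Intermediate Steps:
t(b) = 3 + 5*b (t(b) = -7 + (b + 2)*5 = -7 + (2 + b)*5 = -7 + (10 + 5*b) = 3 + 5*b)
D(l) = 4*l**2 (D(l) = (2*l)*(2*l) = 4*l**2)
n(m, w) = m + w + w*m**2 (n(m, w) = m**2*w + (m + w) = w*m**2 + (m + w) = m + w + w*m**2)
-233860/n(137, D(t(-2))) - 1*(-72657) = -233860/(137 + 4*(3 + 5*(-2))**2 + (4*(3 + 5*(-2))**2)*137**2) - 1*(-72657) = -233860/(137 + 4*(3 - 10)**2 + (4*(3 - 10)**2)*18769) + 72657 = -233860/(137 + 4*(-7)**2 + (4*(-7)**2)*18769) + 72657 = -233860/(137 + 4*49 + (4*49)*18769) + 72657 = -233860/(137 + 196 + 196*18769) + 72657 = -233860/(137 + 196 + 3678724) + 72657 = -233860/3679057 + 72657 = 267309010589/3679057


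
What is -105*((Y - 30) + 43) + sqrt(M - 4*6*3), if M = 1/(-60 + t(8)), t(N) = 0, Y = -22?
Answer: 945 + I*sqrt(64815)/30 ≈ 945.0 + 8.4863*I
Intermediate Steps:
M = -1/60 (M = 1/(-60 + 0) = 1/(-60) = -1/60 ≈ -0.016667)
-105*((Y - 30) + 43) + sqrt(M - 4*6*3) = -105*((-22 - 30) + 43) + sqrt(-1/60 - 4*6*3) = -105*(-52 + 43) + sqrt(-1/60 - 24*3) = -105*(-9) + sqrt(-1/60 - 72) = 945 + sqrt(-4321/60) = 945 + I*sqrt(64815)/30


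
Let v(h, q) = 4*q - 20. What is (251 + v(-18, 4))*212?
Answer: 52364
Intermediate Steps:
v(h, q) = -20 + 4*q
(251 + v(-18, 4))*212 = (251 + (-20 + 4*4))*212 = (251 + (-20 + 16))*212 = (251 - 4)*212 = 247*212 = 52364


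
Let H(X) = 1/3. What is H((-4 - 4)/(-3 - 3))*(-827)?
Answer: -827/3 ≈ -275.67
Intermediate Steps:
H(X) = ⅓
H((-4 - 4)/(-3 - 3))*(-827) = (⅓)*(-827) = -827/3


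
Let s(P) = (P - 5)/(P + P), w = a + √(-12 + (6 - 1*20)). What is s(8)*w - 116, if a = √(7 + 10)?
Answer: -116 + 3*√17/16 + 3*I*√26/16 ≈ -115.23 + 0.95607*I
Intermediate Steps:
a = √17 ≈ 4.1231
w = √17 + I*√26 (w = √17 + √(-12 + (6 - 1*20)) = √17 + √(-12 + (6 - 20)) = √17 + √(-12 - 14) = √17 + √(-26) = √17 + I*√26 ≈ 4.1231 + 5.099*I)
s(P) = (-5 + P)/(2*P) (s(P) = (-5 + P)/((2*P)) = (-5 + P)*(1/(2*P)) = (-5 + P)/(2*P))
s(8)*w - 116 = ((½)*(-5 + 8)/8)*(√17 + I*√26) - 116 = ((½)*(⅛)*3)*(√17 + I*√26) - 116 = 3*(√17 + I*√26)/16 - 116 = (3*√17/16 + 3*I*√26/16) - 116 = -116 + 3*√17/16 + 3*I*√26/16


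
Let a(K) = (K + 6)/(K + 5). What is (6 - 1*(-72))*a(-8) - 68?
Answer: -16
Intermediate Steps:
a(K) = (6 + K)/(5 + K)
(6 - 1*(-72))*a(-8) - 68 = (6 - 1*(-72))*((6 - 8)/(5 - 8)) - 68 = (6 + 72)*(-2/(-3)) - 68 = 78*(-⅓*(-2)) - 68 = 78*(⅔) - 68 = 52 - 68 = -16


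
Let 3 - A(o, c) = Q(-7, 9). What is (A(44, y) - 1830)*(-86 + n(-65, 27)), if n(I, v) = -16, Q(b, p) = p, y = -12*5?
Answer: 187272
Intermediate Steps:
y = -60
A(o, c) = -6 (A(o, c) = 3 - 1*9 = 3 - 9 = -6)
(A(44, y) - 1830)*(-86 + n(-65, 27)) = (-6 - 1830)*(-86 - 16) = -1836*(-102) = 187272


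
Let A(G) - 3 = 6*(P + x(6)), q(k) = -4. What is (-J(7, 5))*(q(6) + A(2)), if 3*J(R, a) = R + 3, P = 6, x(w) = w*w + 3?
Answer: -2690/3 ≈ -896.67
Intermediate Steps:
x(w) = 3 + w² (x(w) = w² + 3 = 3 + w²)
A(G) = 273 (A(G) = 3 + 6*(6 + (3 + 6²)) = 3 + 6*(6 + (3 + 36)) = 3 + 6*(6 + 39) = 3 + 6*45 = 3 + 270 = 273)
J(R, a) = 1 + R/3 (J(R, a) = (R + 3)/3 = (3 + R)/3 = 1 + R/3)
(-J(7, 5))*(q(6) + A(2)) = (-(1 + (⅓)*7))*(-4 + 273) = -(1 + 7/3)*269 = -1*10/3*269 = -10/3*269 = -2690/3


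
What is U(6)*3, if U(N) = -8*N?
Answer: -144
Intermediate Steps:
U(6)*3 = -8*6*3 = -48*3 = -144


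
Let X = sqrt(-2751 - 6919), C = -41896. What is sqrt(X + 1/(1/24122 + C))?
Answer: sqrt(-24378062531942 + 1021343306827626721*I*sqrt(9670))/1010615311 ≈ 7.012 + 7.012*I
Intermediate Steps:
X = I*sqrt(9670) (X = sqrt(-9670) = I*sqrt(9670) ≈ 98.336*I)
sqrt(X + 1/(1/24122 + C)) = sqrt(I*sqrt(9670) + 1/(1/24122 - 41896)) = sqrt(I*sqrt(9670) + 1/(-1010615311/24122)) = sqrt(I*sqrt(9670) - 24122/1010615311) = sqrt(-24122/1010615311 + I*sqrt(9670))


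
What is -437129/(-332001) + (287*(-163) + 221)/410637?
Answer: 54681124871/45443964879 ≈ 1.2033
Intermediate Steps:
-437129/(-332001) + (287*(-163) + 221)/410637 = -437129*(-1/332001) + (-46781 + 221)*(1/410637) = 437129/332001 - 46560*1/410637 = 437129/332001 - 15520/136879 = 54681124871/45443964879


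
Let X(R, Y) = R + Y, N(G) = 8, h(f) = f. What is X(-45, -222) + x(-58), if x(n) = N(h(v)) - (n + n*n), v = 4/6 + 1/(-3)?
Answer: -3565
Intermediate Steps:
v = ⅓ (v = 4*(⅙) + 1*(-⅓) = ⅔ - ⅓ = ⅓ ≈ 0.33333)
x(n) = 8 - n - n² (x(n) = 8 - (n + n*n) = 8 - (n + n²) = 8 + (-n - n²) = 8 - n - n²)
X(-45, -222) + x(-58) = (-45 - 222) + (8 - 1*(-58) - 1*(-58)²) = -267 + (8 + 58 - 1*3364) = -267 + (8 + 58 - 3364) = -267 - 3298 = -3565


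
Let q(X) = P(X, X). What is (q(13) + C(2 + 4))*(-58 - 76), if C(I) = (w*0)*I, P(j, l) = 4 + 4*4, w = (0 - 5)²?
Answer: -2680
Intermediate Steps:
w = 25 (w = (-5)² = 25)
P(j, l) = 20 (P(j, l) = 4 + 16 = 20)
q(X) = 20
C(I) = 0 (C(I) = (25*0)*I = 0*I = 0)
(q(13) + C(2 + 4))*(-58 - 76) = (20 + 0)*(-58 - 76) = 20*(-134) = -2680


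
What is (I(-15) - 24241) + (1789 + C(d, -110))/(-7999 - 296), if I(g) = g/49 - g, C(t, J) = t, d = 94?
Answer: -1406713646/58065 ≈ -24227.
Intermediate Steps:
I(g) = -48*g/49 (I(g) = g*(1/49) - g = g/49 - g = -48*g/49)
(I(-15) - 24241) + (1789 + C(d, -110))/(-7999 - 296) = (-48/49*(-15) - 24241) + (1789 + 94)/(-7999 - 296) = (720/49 - 24241) + 1883/(-8295) = -1187089/49 + 1883*(-1/8295) = -1187089/49 - 269/1185 = -1406713646/58065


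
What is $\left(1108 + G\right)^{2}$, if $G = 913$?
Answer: $4084441$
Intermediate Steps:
$\left(1108 + G\right)^{2} = \left(1108 + 913\right)^{2} = 2021^{2} = 4084441$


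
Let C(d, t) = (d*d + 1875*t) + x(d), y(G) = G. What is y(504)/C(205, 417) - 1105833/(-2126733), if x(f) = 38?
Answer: 50678316877/97349785253 ≈ 0.52058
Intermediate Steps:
C(d, t) = 38 + d**2 + 1875*t (C(d, t) = (d*d + 1875*t) + 38 = (d**2 + 1875*t) + 38 = 38 + d**2 + 1875*t)
y(504)/C(205, 417) - 1105833/(-2126733) = 504/(38 + 205**2 + 1875*417) - 1105833/(-2126733) = 504/(38 + 42025 + 781875) - 1105833*(-1/2126733) = 504/823938 + 368611/708911 = 504*(1/823938) + 368611/708911 = 84/137323 + 368611/708911 = 50678316877/97349785253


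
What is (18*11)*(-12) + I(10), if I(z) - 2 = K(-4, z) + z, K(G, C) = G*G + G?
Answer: -2352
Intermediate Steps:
K(G, C) = G + G**2 (K(G, C) = G**2 + G = G + G**2)
I(z) = 14 + z (I(z) = 2 + (-4*(1 - 4) + z) = 2 + (-4*(-3) + z) = 2 + (12 + z) = 14 + z)
(18*11)*(-12) + I(10) = (18*11)*(-12) + (14 + 10) = 198*(-12) + 24 = -2376 + 24 = -2352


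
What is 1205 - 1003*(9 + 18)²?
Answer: -729982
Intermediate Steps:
1205 - 1003*(9 + 18)² = 1205 - 1003*27² = 1205 - 1003*729 = 1205 - 731187 = -729982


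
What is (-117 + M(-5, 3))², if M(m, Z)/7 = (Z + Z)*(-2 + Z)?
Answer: 5625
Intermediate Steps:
M(m, Z) = 14*Z*(-2 + Z) (M(m, Z) = 7*((Z + Z)*(-2 + Z)) = 7*((2*Z)*(-2 + Z)) = 7*(2*Z*(-2 + Z)) = 14*Z*(-2 + Z))
(-117 + M(-5, 3))² = (-117 + 14*3*(-2 + 3))² = (-117 + 14*3*1)² = (-117 + 42)² = (-75)² = 5625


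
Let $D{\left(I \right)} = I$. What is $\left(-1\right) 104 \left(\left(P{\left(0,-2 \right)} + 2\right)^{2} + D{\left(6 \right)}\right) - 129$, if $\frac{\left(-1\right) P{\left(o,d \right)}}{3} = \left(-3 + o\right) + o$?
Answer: $-13337$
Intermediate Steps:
$P{\left(o,d \right)} = 9 - 6 o$ ($P{\left(o,d \right)} = - 3 \left(\left(-3 + o\right) + o\right) = - 3 \left(-3 + 2 o\right) = 9 - 6 o$)
$\left(-1\right) 104 \left(\left(P{\left(0,-2 \right)} + 2\right)^{2} + D{\left(6 \right)}\right) - 129 = \left(-1\right) 104 \left(\left(\left(9 - 0\right) + 2\right)^{2} + 6\right) - 129 = - 104 \left(\left(\left(9 + 0\right) + 2\right)^{2} + 6\right) - 129 = - 104 \left(\left(9 + 2\right)^{2} + 6\right) - 129 = - 104 \left(11^{2} + 6\right) - 129 = - 104 \left(121 + 6\right) - 129 = \left(-104\right) 127 - 129 = -13208 - 129 = -13337$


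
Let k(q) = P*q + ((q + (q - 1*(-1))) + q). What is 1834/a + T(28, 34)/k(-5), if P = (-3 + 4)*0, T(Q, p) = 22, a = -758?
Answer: -10588/2653 ≈ -3.9910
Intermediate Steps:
P = 0 (P = 1*0 = 0)
k(q) = 1 + 3*q (k(q) = 0*q + ((q + (q - 1*(-1))) + q) = 0 + ((q + (q + 1)) + q) = 0 + ((q + (1 + q)) + q) = 0 + ((1 + 2*q) + q) = 0 + (1 + 3*q) = 1 + 3*q)
1834/a + T(28, 34)/k(-5) = 1834/(-758) + 22/(1 + 3*(-5)) = 1834*(-1/758) + 22/(1 - 15) = -917/379 + 22/(-14) = -917/379 + 22*(-1/14) = -917/379 - 11/7 = -10588/2653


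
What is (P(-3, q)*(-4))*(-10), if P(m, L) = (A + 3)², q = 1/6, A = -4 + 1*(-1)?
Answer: 160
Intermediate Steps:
A = -5 (A = -4 - 1 = -5)
q = ⅙ ≈ 0.16667
P(m, L) = 4 (P(m, L) = (-5 + 3)² = (-2)² = 4)
(P(-3, q)*(-4))*(-10) = (4*(-4))*(-10) = -16*(-10) = 160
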